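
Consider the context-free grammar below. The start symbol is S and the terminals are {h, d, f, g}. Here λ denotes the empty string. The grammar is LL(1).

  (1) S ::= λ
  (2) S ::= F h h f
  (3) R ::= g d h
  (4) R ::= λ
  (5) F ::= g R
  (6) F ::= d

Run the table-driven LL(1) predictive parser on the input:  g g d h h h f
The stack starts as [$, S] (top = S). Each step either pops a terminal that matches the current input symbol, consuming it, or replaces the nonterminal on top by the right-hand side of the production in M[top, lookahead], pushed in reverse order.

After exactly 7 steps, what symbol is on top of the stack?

step 1: stack=$ S  input=g g d h h h f $  — expand S ::= F h h f
step 2: stack=$ f h h F  input=g g d h h h f $  — expand F ::= g R
step 3: stack=$ f h h R g  input=g g d h h h f $  — match g
step 4: stack=$ f h h R  input=g d h h h f $  — expand R ::= g d h
step 5: stack=$ f h h h d g  input=g d h h h f $  — match g
step 6: stack=$ f h h h d  input=d h h h f $  — match d
step 7: stack=$ f h h h  input=h h h f $  — match h
Stack after step 7: $ f h h (top = h).

h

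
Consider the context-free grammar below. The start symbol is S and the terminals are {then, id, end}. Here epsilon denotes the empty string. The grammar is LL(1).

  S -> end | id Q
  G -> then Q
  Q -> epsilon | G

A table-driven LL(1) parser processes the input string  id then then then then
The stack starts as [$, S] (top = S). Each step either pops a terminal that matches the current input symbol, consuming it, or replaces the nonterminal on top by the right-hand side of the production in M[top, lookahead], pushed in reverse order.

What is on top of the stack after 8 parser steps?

Q

step 1: stack=$ S  input=id then then then then $  — expand S -> id Q
step 2: stack=$ Q id  input=id then then then then $  — match id
step 3: stack=$ Q  input=then then then then $  — expand Q -> G
step 4: stack=$ G  input=then then then then $  — expand G -> then Q
step 5: stack=$ Q then  input=then then then then $  — match then
step 6: stack=$ Q  input=then then then $  — expand Q -> G
step 7: stack=$ G  input=then then then $  — expand G -> then Q
step 8: stack=$ Q then  input=then then then $  — match then
Stack after step 8: $ Q (top = Q).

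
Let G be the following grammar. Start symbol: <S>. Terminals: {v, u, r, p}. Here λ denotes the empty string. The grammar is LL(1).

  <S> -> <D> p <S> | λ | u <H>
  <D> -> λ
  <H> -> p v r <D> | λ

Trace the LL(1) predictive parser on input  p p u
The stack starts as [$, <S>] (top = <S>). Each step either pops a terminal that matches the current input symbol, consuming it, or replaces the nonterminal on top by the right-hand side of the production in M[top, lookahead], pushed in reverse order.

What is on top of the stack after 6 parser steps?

<S>

step 1: stack=$ <S>  input=p p u $  — expand <S> -> <D> p <S>
step 2: stack=$ <S> p <D>  input=p p u $  — expand <D> -> λ
step 3: stack=$ <S> p  input=p p u $  — match p
step 4: stack=$ <S>  input=p u $  — expand <S> -> <D> p <S>
step 5: stack=$ <S> p <D>  input=p u $  — expand <D> -> λ
step 6: stack=$ <S> p  input=p u $  — match p
Stack after step 6: $ <S> (top = <S>).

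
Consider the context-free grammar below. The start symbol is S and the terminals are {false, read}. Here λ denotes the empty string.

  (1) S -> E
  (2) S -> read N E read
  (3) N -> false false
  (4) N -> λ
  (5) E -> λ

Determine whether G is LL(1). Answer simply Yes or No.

Yes

FIRST(S) = {λ, read}
FIRST(N) = {λ, false}
FIRST(E) = {λ}
FOLLOW(S) = {$}
FOLLOW(N) = {read}
FOLLOW(E) = {$, read}
Each cell of M receives at most one production.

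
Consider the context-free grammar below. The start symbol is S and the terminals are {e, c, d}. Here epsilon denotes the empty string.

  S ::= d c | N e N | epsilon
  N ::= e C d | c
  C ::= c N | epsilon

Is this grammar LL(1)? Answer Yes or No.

FIRST(S) = {epsilon, c, d, e}
FIRST(N) = {c, e}
FIRST(C) = {epsilon, c}
FOLLOW(S) = {$}
FOLLOW(N) = {$, d, e}
FOLLOW(C) = {d}
Each cell of M receives at most one production.

Yes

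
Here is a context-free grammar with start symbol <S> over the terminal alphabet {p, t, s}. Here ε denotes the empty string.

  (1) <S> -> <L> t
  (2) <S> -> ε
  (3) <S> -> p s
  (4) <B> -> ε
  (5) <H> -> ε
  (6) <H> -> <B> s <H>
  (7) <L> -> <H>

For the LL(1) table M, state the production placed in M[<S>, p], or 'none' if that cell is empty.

FIRST(<B>) = {ε}
FIRST(<H>) = {ε, s}  (via <B> s <H>)
FIRST(<L>) = {ε, s}  (via <H>)
FIRST(<S>) = {ε, p, s, t}  (via <L> t)
FOLLOW(<S>) includes $ since <S> is the start symbol.
FOLLOW(<S>): <S> appears on no right-hand side. Thus FOLLOW(<S>) = {$}.
For <S> -> <L> t: FIRST(<L> t) = {s, t}, so it goes in M[<S>, t] for t ∈ {s, t}.
For <S> -> ε: FIRST(ε) = {ε}, so it goes in M[<S>, t] for t ∈ {}; since ε ∈ FIRST, also for every t ∈ FOLLOW(<S>) = {$}.
For <S> -> p s: FIRST(p s) = {p}, so it goes in M[<S>, t] for t ∈ {p}.

<S> -> p s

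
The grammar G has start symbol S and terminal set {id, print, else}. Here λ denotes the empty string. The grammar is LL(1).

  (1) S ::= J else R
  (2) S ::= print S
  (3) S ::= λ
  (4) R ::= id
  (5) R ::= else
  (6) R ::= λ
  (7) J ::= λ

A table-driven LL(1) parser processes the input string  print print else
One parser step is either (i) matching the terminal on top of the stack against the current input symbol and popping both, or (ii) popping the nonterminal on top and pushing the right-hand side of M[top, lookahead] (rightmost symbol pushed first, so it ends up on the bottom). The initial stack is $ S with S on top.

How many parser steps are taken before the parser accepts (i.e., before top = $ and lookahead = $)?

step 1: stack=$ S  input=print print else $  — expand S ::= print S
step 2: stack=$ S print  input=print print else $  — match print
step 3: stack=$ S  input=print else $  — expand S ::= print S
step 4: stack=$ S print  input=print else $  — match print
step 5: stack=$ S  input=else $  — expand S ::= J else R
step 6: stack=$ R else J  input=else $  — expand J ::= λ
step 7: stack=$ R else  input=else $  — match else
step 8: stack=$ R  input=$  — expand R ::= λ
Accept reached after 8 steps.

8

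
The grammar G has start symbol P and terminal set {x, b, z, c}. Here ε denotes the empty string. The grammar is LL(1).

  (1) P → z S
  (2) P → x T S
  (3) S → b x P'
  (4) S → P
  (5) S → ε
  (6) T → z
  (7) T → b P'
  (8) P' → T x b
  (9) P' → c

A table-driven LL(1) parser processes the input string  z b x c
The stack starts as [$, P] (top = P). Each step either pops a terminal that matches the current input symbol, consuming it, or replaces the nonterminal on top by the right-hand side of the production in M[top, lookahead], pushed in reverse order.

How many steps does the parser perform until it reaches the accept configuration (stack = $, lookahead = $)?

7

step 1: stack=$ P  input=z b x c $  — expand P → z S
step 2: stack=$ S z  input=z b x c $  — match z
step 3: stack=$ S  input=b x c $  — expand S → b x P'
step 4: stack=$ P' x b  input=b x c $  — match b
step 5: stack=$ P' x  input=x c $  — match x
step 6: stack=$ P'  input=c $  — expand P' → c
step 7: stack=$ c  input=c $  — match c
Accept reached after 7 steps.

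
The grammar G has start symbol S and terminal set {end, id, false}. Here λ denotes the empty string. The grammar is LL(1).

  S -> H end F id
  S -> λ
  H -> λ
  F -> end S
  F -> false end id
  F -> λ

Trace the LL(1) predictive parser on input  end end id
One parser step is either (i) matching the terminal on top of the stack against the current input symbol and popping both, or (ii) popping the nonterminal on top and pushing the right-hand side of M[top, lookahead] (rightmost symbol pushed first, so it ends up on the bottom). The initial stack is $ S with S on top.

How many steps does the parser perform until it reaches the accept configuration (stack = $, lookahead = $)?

7

step 1: stack=$ S  input=end end id $  — expand S -> H end F id
step 2: stack=$ id F end H  input=end end id $  — expand H -> λ
step 3: stack=$ id F end  input=end end id $  — match end
step 4: stack=$ id F  input=end id $  — expand F -> end S
step 5: stack=$ id S end  input=end id $  — match end
step 6: stack=$ id S  input=id $  — expand S -> λ
step 7: stack=$ id  input=id $  — match id
Accept reached after 7 steps.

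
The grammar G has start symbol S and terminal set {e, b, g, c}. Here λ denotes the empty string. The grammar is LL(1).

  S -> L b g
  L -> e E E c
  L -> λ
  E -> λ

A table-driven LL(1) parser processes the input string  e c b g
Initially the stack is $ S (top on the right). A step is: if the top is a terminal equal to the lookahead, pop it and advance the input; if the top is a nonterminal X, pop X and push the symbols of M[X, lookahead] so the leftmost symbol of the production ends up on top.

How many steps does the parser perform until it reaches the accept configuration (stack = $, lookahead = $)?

8

step 1: stack=$ S  input=e c b g $  — expand S -> L b g
step 2: stack=$ g b L  input=e c b g $  — expand L -> e E E c
step 3: stack=$ g b c E E e  input=e c b g $  — match e
step 4: stack=$ g b c E E  input=c b g $  — expand E -> λ
step 5: stack=$ g b c E  input=c b g $  — expand E -> λ
step 6: stack=$ g b c  input=c b g $  — match c
step 7: stack=$ g b  input=b g $  — match b
step 8: stack=$ g  input=g $  — match g
Accept reached after 8 steps.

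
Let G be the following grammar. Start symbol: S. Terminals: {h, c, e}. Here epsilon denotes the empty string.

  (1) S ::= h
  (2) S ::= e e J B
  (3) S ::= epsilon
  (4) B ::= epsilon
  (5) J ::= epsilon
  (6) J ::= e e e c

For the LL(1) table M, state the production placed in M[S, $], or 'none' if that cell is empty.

S ::= epsilon

FIRST(S): from S::=h we get {h}; from S::=e e J B we get {e}; from S::=epsilon we get {epsilon}. So FIRST(S) = {epsilon, e, h}.
FIRST(B): from B::=epsilon we get {epsilon}. So FIRST(B) = {epsilon}.
FIRST(J): from J::=epsilon we get {epsilon}; from J::=e e e c we get {e}. So FIRST(J) = {epsilon, e}.
FOLLOW(S) includes $ since S is the start symbol.
FOLLOW(S): S appears on no right-hand side. Thus FOLLOW(S) = {$}.
For S ::= h: FIRST(h) = {h}, so it goes in M[S, t] for t ∈ {h}.
For S ::= e e J B: FIRST(e e J B) = {e}, so it goes in M[S, t] for t ∈ {e}.
For S ::= epsilon: FIRST(epsilon) = {epsilon}, so it goes in M[S, t] for t ∈ {}; since epsilon ∈ FIRST, also for every t ∈ FOLLOW(S) = {$}.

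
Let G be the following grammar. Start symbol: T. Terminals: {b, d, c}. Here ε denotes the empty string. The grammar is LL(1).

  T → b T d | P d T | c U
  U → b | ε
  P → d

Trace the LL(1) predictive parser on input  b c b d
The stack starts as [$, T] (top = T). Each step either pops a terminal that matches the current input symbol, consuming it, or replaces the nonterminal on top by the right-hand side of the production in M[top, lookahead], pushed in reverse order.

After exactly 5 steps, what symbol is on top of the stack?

b

     Stack    Input      Action
  1  $ T      b c b d $  expand T → b T d
  2  $ d T b  b c b d $  match b
  3  $ d T    c b d $    expand T → c U
  4  $ d U c  c b d $    match c
  5  $ d U    b d $      expand U → b
Stack after step 5: $ d b (top = b).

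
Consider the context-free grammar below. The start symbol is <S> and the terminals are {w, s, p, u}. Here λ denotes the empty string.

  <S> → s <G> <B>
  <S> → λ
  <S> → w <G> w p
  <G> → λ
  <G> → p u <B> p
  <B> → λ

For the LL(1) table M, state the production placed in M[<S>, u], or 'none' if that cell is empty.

FIRST(<S>): from <S>→s <G> <B> we get {s}; from <S>→λ we get {λ}; from <S>→w <G> w p we get {w}. So FIRST(<S>) = {λ, s, w}.
FIRST(<G>): from <G>→λ we get {λ}; from <G>→p u <B> p we get {p}. So FIRST(<G>) = {λ, p}.
FIRST(<B>): from <B>→λ we get {λ}. So FIRST(<B>) = {λ}.
FOLLOW(<S>) includes $ since <S> is the start symbol.
FOLLOW(<S>): <S> appears on no right-hand side. Thus FOLLOW(<S>) = {$}.
For <S> → s <G> <B>: FIRST(s <G> <B>) = {s}, so it goes in M[<S>, t] for t ∈ {s}.
For <S> → λ: FIRST(λ) = {λ}, so it goes in M[<S>, t] for t ∈ {}; since λ ∈ FIRST, also for every t ∈ FOLLOW(<S>) = {$}.
For <S> → w <G> w p: FIRST(w <G> w p) = {w}, so it goes in M[<S>, t] for t ∈ {w}.
None of these place a production in M[<S>, u].

none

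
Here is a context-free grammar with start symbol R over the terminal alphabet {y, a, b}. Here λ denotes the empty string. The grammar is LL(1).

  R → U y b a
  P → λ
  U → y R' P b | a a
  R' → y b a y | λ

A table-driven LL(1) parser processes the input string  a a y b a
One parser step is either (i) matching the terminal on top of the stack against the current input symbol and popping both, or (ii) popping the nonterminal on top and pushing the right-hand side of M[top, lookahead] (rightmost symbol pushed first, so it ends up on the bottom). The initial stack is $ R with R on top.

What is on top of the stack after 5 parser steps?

b

     Stack        Input        Action
  1  $ R          a a y b a $  expand R → U y b a
  2  $ a b y U    a a y b a $  expand U → a a
  3  $ a b y a a  a a y b a $  match a
  4  $ a b y a    a y b a $    match a
  5  $ a b y      y b a $      match y
Stack after step 5: $ a b (top = b).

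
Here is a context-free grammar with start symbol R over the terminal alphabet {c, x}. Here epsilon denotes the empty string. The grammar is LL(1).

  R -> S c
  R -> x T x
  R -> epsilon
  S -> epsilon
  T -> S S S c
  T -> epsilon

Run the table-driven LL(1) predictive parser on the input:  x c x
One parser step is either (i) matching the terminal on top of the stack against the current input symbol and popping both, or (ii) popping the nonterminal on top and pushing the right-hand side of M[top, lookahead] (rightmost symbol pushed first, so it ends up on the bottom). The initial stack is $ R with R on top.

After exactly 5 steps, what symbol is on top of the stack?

S

step 1: stack=$ R  input=x c x $  — expand R -> x T x
step 2: stack=$ x T x  input=x c x $  — match x
step 3: stack=$ x T  input=c x $  — expand T -> S S S c
step 4: stack=$ x c S S S  input=c x $  — expand S -> epsilon
step 5: stack=$ x c S S  input=c x $  — expand S -> epsilon
Stack after step 5: $ x c S (top = S).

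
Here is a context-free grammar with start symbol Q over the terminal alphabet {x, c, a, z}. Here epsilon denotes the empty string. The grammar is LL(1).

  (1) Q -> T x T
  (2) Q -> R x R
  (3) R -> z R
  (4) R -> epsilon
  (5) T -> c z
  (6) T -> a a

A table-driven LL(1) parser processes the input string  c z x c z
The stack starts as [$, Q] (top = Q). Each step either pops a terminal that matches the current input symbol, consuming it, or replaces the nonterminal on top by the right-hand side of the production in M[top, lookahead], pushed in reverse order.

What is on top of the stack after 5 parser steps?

T

step 1: stack=$ Q  input=c z x c z $  — expand Q -> T x T
step 2: stack=$ T x T  input=c z x c z $  — expand T -> c z
step 3: stack=$ T x z c  input=c z x c z $  — match c
step 4: stack=$ T x z  input=z x c z $  — match z
step 5: stack=$ T x  input=x c z $  — match x
Stack after step 5: $ T (top = T).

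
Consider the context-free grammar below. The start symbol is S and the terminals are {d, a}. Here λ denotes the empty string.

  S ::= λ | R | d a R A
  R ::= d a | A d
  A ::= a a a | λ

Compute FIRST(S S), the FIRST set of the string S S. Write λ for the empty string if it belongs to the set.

FIRST(A): from A::=a a a we get {a}; from A::=λ we get {λ}. So FIRST(A) = {λ, a}.
FIRST(R): from R::=d a we get {d}; from R::=A d we get {a, d}. So FIRST(R) = {a, d}.
FIRST(S): from S::=λ we get {λ}; from S::=R we get {a, d}; from S::=d a R A we get {d}. So FIRST(S) = {λ, a, d}.
FIRST(S S): take FIRST of each symbol in turn, carrying on past any symbol whose FIRST contains λ; result {λ, a, d}.

{λ, a, d}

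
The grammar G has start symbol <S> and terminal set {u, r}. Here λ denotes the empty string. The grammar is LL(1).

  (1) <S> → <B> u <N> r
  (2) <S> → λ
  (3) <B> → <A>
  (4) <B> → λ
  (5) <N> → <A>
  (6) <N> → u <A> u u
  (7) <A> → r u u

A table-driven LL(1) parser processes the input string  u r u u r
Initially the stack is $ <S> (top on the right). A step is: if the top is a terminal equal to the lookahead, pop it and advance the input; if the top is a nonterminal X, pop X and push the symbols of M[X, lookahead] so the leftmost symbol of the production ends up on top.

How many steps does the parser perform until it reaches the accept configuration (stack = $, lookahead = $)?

9

     Stack          Input        Action
  1  $ <S>          u r u u r $  expand <S> → <B> u <N> r
  2  $ r <N> u <B>  u r u u r $  expand <B> → λ
  3  $ r <N> u      u r u u r $  match u
  4  $ r <N>        r u u r $    expand <N> → <A>
  5  $ r <A>        r u u r $    expand <A> → r u u
  6  $ r u u r      r u u r $    match r
  7  $ r u u        u u r $      match u
  8  $ r u          u r $        match u
  9  $ r            r $          match r
Accept reached after 9 steps.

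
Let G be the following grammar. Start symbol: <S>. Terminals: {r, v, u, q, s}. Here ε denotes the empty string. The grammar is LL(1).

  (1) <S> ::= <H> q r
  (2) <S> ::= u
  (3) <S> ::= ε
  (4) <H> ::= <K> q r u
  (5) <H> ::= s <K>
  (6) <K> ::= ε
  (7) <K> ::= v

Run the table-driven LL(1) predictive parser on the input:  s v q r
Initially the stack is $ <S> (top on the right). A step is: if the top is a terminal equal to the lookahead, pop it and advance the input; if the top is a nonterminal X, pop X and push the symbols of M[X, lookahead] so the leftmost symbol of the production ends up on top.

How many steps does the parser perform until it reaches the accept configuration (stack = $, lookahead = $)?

7

step 1: stack=$ <S>  input=s v q r $  — expand <S> ::= <H> q r
step 2: stack=$ r q <H>  input=s v q r $  — expand <H> ::= s <K>
step 3: stack=$ r q <K> s  input=s v q r $  — match s
step 4: stack=$ r q <K>  input=v q r $  — expand <K> ::= v
step 5: stack=$ r q v  input=v q r $  — match v
step 6: stack=$ r q  input=q r $  — match q
step 7: stack=$ r  input=r $  — match r
Accept reached after 7 steps.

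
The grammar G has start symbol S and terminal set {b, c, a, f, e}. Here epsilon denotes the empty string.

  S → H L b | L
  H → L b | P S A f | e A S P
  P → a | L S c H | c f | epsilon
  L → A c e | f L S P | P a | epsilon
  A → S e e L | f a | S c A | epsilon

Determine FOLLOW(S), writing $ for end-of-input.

{$, a, b, c, e, f}

FIRST(S): from S→H L b we get {a, b, c, e, f}; from S→L we get {epsilon, a, b, c, e, f}. So FIRST(S) = {epsilon, a, b, c, e, f}.
FIRST(A): from A→S e e L we get {a, b, c, e, f}; from A→f a we get {f}; from A→S c A we get {a, b, c, e, f}; from A→epsilon we get {epsilon}. So FIRST(A) = {epsilon, a, b, c, e, f}.
FIRST(H): from H→L b we get {a, b, c, e, f}; from H→P S A f we get {a, b, c, e, f}; from H→e A S P we get {e}. So FIRST(H) = {a, b, c, e, f}.
FIRST(P): from P→a we get {a}; from P→L S c H we get {a, b, c, e, f}; from P→c f we get {c}; from P→epsilon we get {epsilon}. So FIRST(P) = {epsilon, a, b, c, e, f}.
FIRST(L): from L→A c e we get {a, b, c, e, f}; from L→f L S P we get {f}; from L→P a we get {a, b, c, e, f}; from L→epsilon we get {epsilon}. So FIRST(L) = {epsilon, a, b, c, e, f}.
FOLLOW(S) includes $ since S is the start symbol.
FOLLOW(S): in H→P S A f, S is followed by A f with FIRST {a, b, c, e, f}; in H→e A S P, S is followed by P with FIRST {epsilon, a, b, c, e, f}; in H→e A S P, the suffix after S is nullable, so FOLLOW(S) ⊇ FOLLOW(H) = {$, a, b, c, e, f}; in P→L S c H, S is followed by c H with FIRST {c}; in L→f L S P, S is followed by P with FIRST {epsilon, a, b, c, e, f}; in L→f L S P, the suffix after S is nullable, so FOLLOW(S) ⊇ FOLLOW(L) = {$, a, b, c, e, f}; in A→S e e L, S is followed by e e L with FIRST {e}; in A→S c A, S is followed by c A with FIRST {c}. Thus FOLLOW(S) = {$, a, b, c, e, f}.
FOLLOW(H): in S→H L b, H is followed by L b with FIRST {a, b, c, e, f}; in P→L S c H, the suffix after H is empty, so FOLLOW(H) ⊇ FOLLOW(P) = {$, a, b, c, e, f}. Thus FOLLOW(H) = {$, a, b, c, e, f}.
FOLLOW(A): in H→P S A f, A is followed by f with FIRST {f}; in H→e A S P, A is followed by S P with FIRST {epsilon, a, b, c, e, f}; in H→e A S P, the suffix after A is nullable, so FOLLOW(A) ⊇ FOLLOW(H) = {$, a, b, c, e, f}; in L→A c e, A is followed by c e with FIRST {c}; in A→S c A, the suffix after A is empty (adds nothing new). Thus FOLLOW(A) = {$, a, b, c, e, f}.
FOLLOW(L): in S→H L b, L is followed by b with FIRST {b}; in S→L, the suffix after L is empty, so FOLLOW(L) ⊇ FOLLOW(S) = {$, a, b, c, e, f}; in H→L b, L is followed by b with FIRST {b}; in P→L S c H, L is followed by S c H with FIRST {a, b, c, e, f}; in L→f L S P, L is followed by S P with FIRST {epsilon, a, b, c, e, f}; in L→f L S P, the suffix after L is nullable (adds nothing new); in A→S e e L, the suffix after L is empty, so FOLLOW(L) ⊇ FOLLOW(A) = {$, a, b, c, e, f}. Thus FOLLOW(L) = {$, a, b, c, e, f}.
FOLLOW(P): in H→P S A f, P is followed by S A f with FIRST {a, b, c, e, f}; in H→e A S P, the suffix after P is empty, so FOLLOW(P) ⊇ FOLLOW(H) = {$, a, b, c, e, f}; in L→f L S P, the suffix after P is empty, so FOLLOW(P) ⊇ FOLLOW(L) = {$, a, b, c, e, f}; in L→P a, P is followed by a with FIRST {a}. Thus FOLLOW(P) = {$, a, b, c, e, f}.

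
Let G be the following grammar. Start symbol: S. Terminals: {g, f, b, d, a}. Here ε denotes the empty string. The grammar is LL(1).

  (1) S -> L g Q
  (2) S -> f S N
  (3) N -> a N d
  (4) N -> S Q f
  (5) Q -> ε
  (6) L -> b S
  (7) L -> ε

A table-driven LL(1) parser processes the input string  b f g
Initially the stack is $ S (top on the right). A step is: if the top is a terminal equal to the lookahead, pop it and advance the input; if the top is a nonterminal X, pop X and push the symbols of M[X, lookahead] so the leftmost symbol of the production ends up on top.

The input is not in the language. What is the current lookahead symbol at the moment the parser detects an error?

$

step 1: stack=$ S  input=b f g $  — expand S -> L g Q
step 2: stack=$ Q g L  input=b f g $  — expand L -> b S
step 3: stack=$ Q g S b  input=b f g $  — match b
step 4: stack=$ Q g S  input=f g $  — expand S -> f S N
step 5: stack=$ Q g N S f  input=f g $  — match f
step 6: stack=$ Q g N S  input=g $  — expand S -> L g Q
step 7: stack=$ Q g N Q g L  input=g $  — expand L -> ε
step 8: stack=$ Q g N Q g  input=g $  — match g
step 9: stack=$ Q g N Q  input=$  — expand Q -> ε
step 10: stack=$ Q g N  input=$  — error: M[N, $] is empty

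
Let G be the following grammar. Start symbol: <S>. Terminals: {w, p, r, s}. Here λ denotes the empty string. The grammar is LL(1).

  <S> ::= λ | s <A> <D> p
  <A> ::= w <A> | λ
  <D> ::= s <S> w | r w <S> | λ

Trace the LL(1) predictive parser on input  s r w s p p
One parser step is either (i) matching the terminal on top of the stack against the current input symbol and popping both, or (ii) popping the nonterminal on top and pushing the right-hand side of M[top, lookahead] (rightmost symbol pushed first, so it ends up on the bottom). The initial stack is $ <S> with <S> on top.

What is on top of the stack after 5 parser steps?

w

step 1: stack=$ <S>  input=s r w s p p $  — expand <S> ::= s <A> <D> p
step 2: stack=$ p <D> <A> s  input=s r w s p p $  — match s
step 3: stack=$ p <D> <A>  input=r w s p p $  — expand <A> ::= λ
step 4: stack=$ p <D>  input=r w s p p $  — expand <D> ::= r w <S>
step 5: stack=$ p <S> w r  input=r w s p p $  — match r
Stack after step 5: $ p <S> w (top = w).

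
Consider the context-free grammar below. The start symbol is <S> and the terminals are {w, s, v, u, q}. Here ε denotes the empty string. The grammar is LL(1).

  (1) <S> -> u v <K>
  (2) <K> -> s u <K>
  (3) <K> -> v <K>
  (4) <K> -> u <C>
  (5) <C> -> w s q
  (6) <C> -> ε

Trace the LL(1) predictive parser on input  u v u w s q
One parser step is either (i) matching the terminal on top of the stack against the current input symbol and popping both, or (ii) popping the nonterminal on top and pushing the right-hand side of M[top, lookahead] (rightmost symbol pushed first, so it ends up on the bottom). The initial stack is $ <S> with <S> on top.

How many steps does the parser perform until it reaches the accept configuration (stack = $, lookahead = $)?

9

step 1: stack=$ <S>  input=u v u w s q $  — expand <S> -> u v <K>
step 2: stack=$ <K> v u  input=u v u w s q $  — match u
step 3: stack=$ <K> v  input=v u w s q $  — match v
step 4: stack=$ <K>  input=u w s q $  — expand <K> -> u <C>
step 5: stack=$ <C> u  input=u w s q $  — match u
step 6: stack=$ <C>  input=w s q $  — expand <C> -> w s q
step 7: stack=$ q s w  input=w s q $  — match w
step 8: stack=$ q s  input=s q $  — match s
step 9: stack=$ q  input=q $  — match q
Accept reached after 9 steps.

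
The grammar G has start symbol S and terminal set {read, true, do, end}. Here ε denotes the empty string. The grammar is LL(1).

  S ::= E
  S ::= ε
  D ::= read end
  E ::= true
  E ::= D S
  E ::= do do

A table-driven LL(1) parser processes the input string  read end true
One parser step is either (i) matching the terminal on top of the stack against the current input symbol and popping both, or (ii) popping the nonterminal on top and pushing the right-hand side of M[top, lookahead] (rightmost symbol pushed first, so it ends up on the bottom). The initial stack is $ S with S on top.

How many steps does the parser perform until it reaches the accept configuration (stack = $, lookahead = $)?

     Stack         Input            Action
  1  $ S           read end true $  expand S ::= E
  2  $ E           read end true $  expand E ::= D S
  3  $ S D         read end true $  expand D ::= read end
  4  $ S end read  read end true $  match read
  5  $ S end       end true $       match end
  6  $ S           true $           expand S ::= E
  7  $ E           true $           expand E ::= true
  8  $ true        true $           match true
Accept reached after 8 steps.

8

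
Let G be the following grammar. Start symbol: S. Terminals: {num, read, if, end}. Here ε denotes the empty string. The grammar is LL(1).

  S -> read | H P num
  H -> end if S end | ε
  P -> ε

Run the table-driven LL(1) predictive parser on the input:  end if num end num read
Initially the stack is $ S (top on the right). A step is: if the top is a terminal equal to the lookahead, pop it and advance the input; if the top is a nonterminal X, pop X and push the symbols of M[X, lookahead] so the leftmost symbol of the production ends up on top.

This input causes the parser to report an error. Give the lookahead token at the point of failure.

step 1: stack=$ S  input=end if num end num read $  — expand S -> H P num
step 2: stack=$ num P H  input=end if num end num read $  — expand H -> end if S end
step 3: stack=$ num P end S if end  input=end if num end num read $  — match end
step 4: stack=$ num P end S if  input=if num end num read $  — match if
step 5: stack=$ num P end S  input=num end num read $  — expand S -> H P num
step 6: stack=$ num P end num P H  input=num end num read $  — expand H -> ε
step 7: stack=$ num P end num P  input=num end num read $  — expand P -> ε
step 8: stack=$ num P end num  input=num end num read $  — match num
step 9: stack=$ num P end  input=end num read $  — match end
step 10: stack=$ num P  input=num read $  — expand P -> ε
step 11: stack=$ num  input=num read $  — match num
step 12: stack=$  input=read $  — error: stack empty but input remains

read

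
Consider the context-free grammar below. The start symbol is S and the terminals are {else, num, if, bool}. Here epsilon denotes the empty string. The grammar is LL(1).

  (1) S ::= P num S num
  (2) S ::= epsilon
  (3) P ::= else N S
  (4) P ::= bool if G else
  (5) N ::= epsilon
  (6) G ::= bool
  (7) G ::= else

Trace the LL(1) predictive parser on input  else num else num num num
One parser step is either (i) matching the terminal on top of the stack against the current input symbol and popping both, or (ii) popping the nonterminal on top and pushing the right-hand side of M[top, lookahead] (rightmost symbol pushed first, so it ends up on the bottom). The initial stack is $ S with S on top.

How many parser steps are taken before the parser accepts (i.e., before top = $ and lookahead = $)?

15

step 1: stack=$ S  input=else num else num num num $  — expand S ::= P num S num
step 2: stack=$ num S num P  input=else num else num num num $  — expand P ::= else N S
step 3: stack=$ num S num S N else  input=else num else num num num $  — match else
step 4: stack=$ num S num S N  input=num else num num num $  — expand N ::= epsilon
step 5: stack=$ num S num S  input=num else num num num $  — expand S ::= epsilon
step 6: stack=$ num S num  input=num else num num num $  — match num
step 7: stack=$ num S  input=else num num num $  — expand S ::= P num S num
step 8: stack=$ num num S num P  input=else num num num $  — expand P ::= else N S
step 9: stack=$ num num S num S N else  input=else num num num $  — match else
step 10: stack=$ num num S num S N  input=num num num $  — expand N ::= epsilon
step 11: stack=$ num num S num S  input=num num num $  — expand S ::= epsilon
step 12: stack=$ num num S num  input=num num num $  — match num
step 13: stack=$ num num S  input=num num $  — expand S ::= epsilon
step 14: stack=$ num num  input=num num $  — match num
step 15: stack=$ num  input=num $  — match num
Accept reached after 15 steps.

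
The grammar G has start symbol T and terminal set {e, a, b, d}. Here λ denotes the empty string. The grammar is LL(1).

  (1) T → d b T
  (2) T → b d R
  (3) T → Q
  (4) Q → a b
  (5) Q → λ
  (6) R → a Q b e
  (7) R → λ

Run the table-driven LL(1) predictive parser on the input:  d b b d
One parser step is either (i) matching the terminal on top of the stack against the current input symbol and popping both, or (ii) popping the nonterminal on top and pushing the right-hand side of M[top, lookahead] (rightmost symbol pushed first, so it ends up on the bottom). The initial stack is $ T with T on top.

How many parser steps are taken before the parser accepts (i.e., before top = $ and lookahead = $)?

7

     Stack    Input      Action
  1  $ T      d b b d $  expand T → d b T
  2  $ T b d  d b b d $  match d
  3  $ T b    b b d $    match b
  4  $ T      b d $      expand T → b d R
  5  $ R d b  b d $      match b
  6  $ R d    d $        match d
  7  $ R      $          expand R → λ
Accept reached after 7 steps.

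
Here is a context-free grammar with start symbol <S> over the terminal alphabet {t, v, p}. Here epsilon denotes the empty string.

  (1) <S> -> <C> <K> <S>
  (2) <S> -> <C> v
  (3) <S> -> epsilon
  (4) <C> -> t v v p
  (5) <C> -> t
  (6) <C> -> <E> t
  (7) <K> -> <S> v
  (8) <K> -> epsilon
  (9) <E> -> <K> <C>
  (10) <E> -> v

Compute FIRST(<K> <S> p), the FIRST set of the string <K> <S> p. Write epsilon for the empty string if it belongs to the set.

{p, t, v}

FIRST(<S>) = {epsilon, t, v}  (via <C> <K> <S>, <C> v)
FIRST(<K>) = {epsilon, t, v}  (via <S> v)
FIRST(<C>) = {t, v}  (via <E> t)
FIRST(<E>) = {t, v}  (via <K> <C>)
FIRST(<K> <S> p): take FIRST of each symbol in turn, carrying on past any symbol whose FIRST contains epsilon; result {p, t, v}.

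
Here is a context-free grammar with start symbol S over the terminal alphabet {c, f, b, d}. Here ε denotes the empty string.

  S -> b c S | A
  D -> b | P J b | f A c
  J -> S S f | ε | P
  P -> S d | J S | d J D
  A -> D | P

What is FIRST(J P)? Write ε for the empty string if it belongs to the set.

{b, d, f}

FIRST(S): from S->b c S we get {b}; from S->A we get {b, d, f}. So FIRST(S) = {b, d, f}.
FIRST(D): from D->b we get {b}; from D->P J b we get {b, d, f}; from D->f A c we get {f}. So FIRST(D) = {b, d, f}.
FIRST(J): from J->S S f we get {b, d, f}; from J->ε we get {ε}; from J->P we get {b, d, f}. So FIRST(J) = {ε, b, d, f}.
FIRST(P): from P->S d we get {b, d, f}; from P->J S we get {b, d, f}; from P->d J D we get {d}. So FIRST(P) = {b, d, f}.
FIRST(A): from A->D we get {b, d, f}; from A->P we get {b, d, f}. So FIRST(A) = {b, d, f}.
FIRST(J P): take FIRST of each symbol in turn, carrying on past any symbol whose FIRST contains ε; result {b, d, f}.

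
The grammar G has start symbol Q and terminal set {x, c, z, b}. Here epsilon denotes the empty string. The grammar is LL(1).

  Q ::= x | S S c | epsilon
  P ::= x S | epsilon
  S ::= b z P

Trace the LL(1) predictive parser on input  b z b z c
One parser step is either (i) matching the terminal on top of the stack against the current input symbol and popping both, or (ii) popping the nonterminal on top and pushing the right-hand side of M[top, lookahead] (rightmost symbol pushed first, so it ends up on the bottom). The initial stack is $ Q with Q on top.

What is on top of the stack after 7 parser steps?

z

     Stack        Input        Action
  1  $ Q          b z b z c $  expand Q ::= S S c
  2  $ c S S      b z b z c $  expand S ::= b z P
  3  $ c S P z b  b z b z c $  match b
  4  $ c S P z    z b z c $    match z
  5  $ c S P      b z c $      expand P ::= epsilon
  6  $ c S        b z c $      expand S ::= b z P
  7  $ c P z b    b z c $      match b
Stack after step 7: $ c P z (top = z).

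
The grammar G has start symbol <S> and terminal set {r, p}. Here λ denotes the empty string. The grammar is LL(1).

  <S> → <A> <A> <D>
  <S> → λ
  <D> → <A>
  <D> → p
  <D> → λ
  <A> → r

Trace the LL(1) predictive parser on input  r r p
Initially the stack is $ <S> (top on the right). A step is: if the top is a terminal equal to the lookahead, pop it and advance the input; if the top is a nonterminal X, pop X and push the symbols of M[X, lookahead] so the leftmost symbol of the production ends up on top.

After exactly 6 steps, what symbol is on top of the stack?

step 1: stack=$ <S>  input=r r p $  — expand <S> → <A> <A> <D>
step 2: stack=$ <D> <A> <A>  input=r r p $  — expand <A> → r
step 3: stack=$ <D> <A> r  input=r r p $  — match r
step 4: stack=$ <D> <A>  input=r p $  — expand <A> → r
step 5: stack=$ <D> r  input=r p $  — match r
step 6: stack=$ <D>  input=p $  — expand <D> → p
Stack after step 6: $ p (top = p).

p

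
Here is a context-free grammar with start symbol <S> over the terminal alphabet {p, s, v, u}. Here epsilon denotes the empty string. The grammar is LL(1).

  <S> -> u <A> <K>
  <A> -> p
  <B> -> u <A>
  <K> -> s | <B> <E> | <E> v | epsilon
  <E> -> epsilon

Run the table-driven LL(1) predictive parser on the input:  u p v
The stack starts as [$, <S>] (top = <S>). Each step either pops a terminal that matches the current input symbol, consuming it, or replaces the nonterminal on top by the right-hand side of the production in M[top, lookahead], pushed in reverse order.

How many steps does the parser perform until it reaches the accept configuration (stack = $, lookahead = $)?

     Stack        Input    Action
  1  $ <S>        u p v $  expand <S> -> u <A> <K>
  2  $ <K> <A> u  u p v $  match u
  3  $ <K> <A>    p v $    expand <A> -> p
  4  $ <K> p      p v $    match p
  5  $ <K>        v $      expand <K> -> <E> v
  6  $ v <E>      v $      expand <E> -> epsilon
  7  $ v          v $      match v
Accept reached after 7 steps.

7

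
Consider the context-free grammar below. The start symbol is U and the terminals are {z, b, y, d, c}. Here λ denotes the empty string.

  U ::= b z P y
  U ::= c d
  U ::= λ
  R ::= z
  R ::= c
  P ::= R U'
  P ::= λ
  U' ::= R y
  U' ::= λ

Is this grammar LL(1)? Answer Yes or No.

FIRST(U) = {λ, b, c}
FIRST(R) = {c, z}
FIRST(P) = {λ, c, z}
FIRST(U') = {λ, c, z}
FOLLOW(U) = {$}
FOLLOW(R) = {c, y, z}
FOLLOW(P) = {y}
FOLLOW(U') = {y}
Each cell of M receives at most one production.

Yes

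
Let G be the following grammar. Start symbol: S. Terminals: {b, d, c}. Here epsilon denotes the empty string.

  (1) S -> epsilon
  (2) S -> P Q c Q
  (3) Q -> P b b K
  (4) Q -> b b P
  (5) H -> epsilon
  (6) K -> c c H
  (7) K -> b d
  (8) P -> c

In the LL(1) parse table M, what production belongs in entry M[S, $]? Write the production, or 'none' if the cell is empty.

FIRST(H): from H->epsilon we get {epsilon}. So FIRST(H) = {epsilon}.
FIRST(K): from K->c c H we get {c}; from K->b d we get {b}. So FIRST(K) = {b, c}.
FIRST(P): from P->c we get {c}. So FIRST(P) = {c}.
FIRST(S): from S->epsilon we get {epsilon}; from S->P Q c Q we get {c}. So FIRST(S) = {epsilon, c}.
FIRST(Q): from Q->P b b K we get {c}; from Q->b b P we get {b}. So FIRST(Q) = {b, c}.
FOLLOW(S) includes $ since S is the start symbol.
FOLLOW(S): S appears on no right-hand side. Thus FOLLOW(S) = {$}.
For S -> epsilon: FIRST(epsilon) = {epsilon}, so it goes in M[S, t] for t ∈ {}; since epsilon ∈ FIRST, also for every t ∈ FOLLOW(S) = {$}.
For S -> P Q c Q: FIRST(P Q c Q) = {c}, so it goes in M[S, t] for t ∈ {c}.

S -> epsilon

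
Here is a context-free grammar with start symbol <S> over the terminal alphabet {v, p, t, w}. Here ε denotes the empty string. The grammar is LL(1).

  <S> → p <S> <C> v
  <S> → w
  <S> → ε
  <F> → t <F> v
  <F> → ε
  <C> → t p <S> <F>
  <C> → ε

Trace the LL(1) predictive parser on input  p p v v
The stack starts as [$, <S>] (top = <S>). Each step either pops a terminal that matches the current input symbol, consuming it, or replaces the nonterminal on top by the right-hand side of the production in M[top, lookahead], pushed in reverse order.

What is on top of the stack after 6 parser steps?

v

step 1: stack=$ <S>  input=p p v v $  — expand <S> → p <S> <C> v
step 2: stack=$ v <C> <S> p  input=p p v v $  — match p
step 3: stack=$ v <C> <S>  input=p v v $  — expand <S> → p <S> <C> v
step 4: stack=$ v <C> v <C> <S> p  input=p v v $  — match p
step 5: stack=$ v <C> v <C> <S>  input=v v $  — expand <S> → ε
step 6: stack=$ v <C> v <C>  input=v v $  — expand <C> → ε
Stack after step 6: $ v <C> v (top = v).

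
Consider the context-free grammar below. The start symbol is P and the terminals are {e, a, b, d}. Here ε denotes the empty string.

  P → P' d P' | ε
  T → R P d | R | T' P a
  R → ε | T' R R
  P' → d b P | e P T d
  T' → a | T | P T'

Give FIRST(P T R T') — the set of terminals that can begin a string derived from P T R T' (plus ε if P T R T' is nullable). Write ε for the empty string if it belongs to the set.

FIRST(P') = {d, e}
FIRST(P) = {ε, d, e}  (via P' d P')
FIRST(T) = {ε, a, d, e}  (via R P d, R, T' P a)
FIRST(T') = {ε, a, d, e}  (via T, P T')
FIRST(R) = {ε, a, d, e}  (via T' R R)
FIRST(P T R T'): take FIRST of each symbol in turn, carrying on past any symbol whose FIRST contains ε; result {ε, a, d, e}.

{ε, a, d, e}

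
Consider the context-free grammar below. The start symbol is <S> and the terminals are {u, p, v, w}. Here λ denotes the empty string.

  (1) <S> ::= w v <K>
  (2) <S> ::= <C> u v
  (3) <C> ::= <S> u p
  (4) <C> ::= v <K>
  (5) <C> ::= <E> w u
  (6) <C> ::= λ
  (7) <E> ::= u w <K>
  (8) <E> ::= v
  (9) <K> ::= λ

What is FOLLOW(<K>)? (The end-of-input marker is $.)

FIRST(<E>) = {u, v}
FIRST(<K>) = {λ}
FIRST(<S>) = {u, v, w}  (via <C> u v)
FIRST(<C>) = {λ, u, v, w}  (via <S> u p, <E> w u)
FOLLOW(<S>) includes $ since <S> is the start symbol.
FOLLOW(<S>): in <C>::=<S> u p, <S> is followed by u p with FIRST {u}. Thus FOLLOW(<S>) = {$, u}.
FOLLOW(<C>): in <S>::=<C> u v, <C> is followed by u v with FIRST {u}. Thus FOLLOW(<C>) = {u}.
FOLLOW(<E>): in <C>::=<E> w u, <E> is followed by w u with FIRST {w}. Thus FOLLOW(<E>) = {w}.
FOLLOW(<K>): in <S>::=w v <K>, the suffix after <K> is empty, so FOLLOW(<K>) ⊇ FOLLOW(<S>) = {$, u}; in <C>::=v <K>, the suffix after <K> is empty, so FOLLOW(<K>) ⊇ FOLLOW(<C>) = {u}; in <E>::=u w <K>, the suffix after <K> is empty, so FOLLOW(<K>) ⊇ FOLLOW(<E>) = {w}. Thus FOLLOW(<K>) = {$, u, w}.

{$, u, w}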